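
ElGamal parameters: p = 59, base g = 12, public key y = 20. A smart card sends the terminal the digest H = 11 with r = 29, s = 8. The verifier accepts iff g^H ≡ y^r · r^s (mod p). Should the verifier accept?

accept

Left side g^H mod p:
Squares mod 59: 12^1≡12, 12^2≡26, 12^4≡27, 12^8≡21
11 = 8 + 2 + 1, so 12^11 ≡ 21·26·12 ≡ 3 (mod 59)
Right side y^r · r^s mod p:
Squares mod 59: 20^1≡20, 20^2≡46, 20^4≡51, 20^8≡5, 20^16≡25
29 = 16 + 8 + 4 + 1, so 20^29 ≡ 25·5·51·20 ≡ 1 (mod 59)
Squares mod 59: 29^1≡29, 29^2≡15, 29^4≡48, 29^8≡3
29^8 ≡ 3 (mod 59)
1·3 = 3 ≡ 3 (mod 59)
3 ≡ 3 (mod 59), so the signature is genuine.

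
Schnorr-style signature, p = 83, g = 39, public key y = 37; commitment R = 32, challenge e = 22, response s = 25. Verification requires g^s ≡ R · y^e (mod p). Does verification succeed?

g^s mod p:
39^2 = 1521 ≡ 27
39^4 ≡ 27^2 = 729 ≡ 65
39^8 ≡ 65^2 = 4225 ≡ 75
39^16 ≡ 75^2 = 5625 ≡ 64
25 = 16 + 8 + 1, so 39^25 ≡ 64·75·39 ≡ 35 (mod 83)
R · y^e mod p:
37^2 = 1369 ≡ 41
37^4 ≡ 41^2 = 1681 ≡ 21
37^8 ≡ 21^2 = 441 ≡ 26
37^16 ≡ 26^2 = 676 ≡ 12
22 = 16 + 4 + 2, so 37^22 ≡ 12·21·41 ≡ 40 (mod 83)
32·40 = 1280 ≡ 35 (mod 83)
35 ≡ 35 (mod 83); signature holds.

passes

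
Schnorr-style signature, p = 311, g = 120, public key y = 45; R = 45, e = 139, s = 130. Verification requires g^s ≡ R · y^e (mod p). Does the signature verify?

verifies

g^s mod p:
120^2 = 14400 ≡ 94
120^4 ≡ 94^2 = 8836 ≡ 128
120^8 ≡ 128^2 = 16384 ≡ 212
120^16 ≡ 212^2 = 44944 ≡ 160
120^32 ≡ 160^2 = 25600 ≡ 98
120^64 ≡ 98^2 = 9604 ≡ 274
120^128 ≡ 274^2 = 75076 ≡ 125
130 = 128 + 2, so 120^130 ≡ 125·94 ≡ 243 (mod 311)
R · y^e mod p:
45^2 = 2025 ≡ 159
45^4 ≡ 159^2 = 25281 ≡ 90
45^8 ≡ 90^2 = 8100 ≡ 14
45^16 ≡ 14^2 = 196
45^32 ≡ 196^2 = 38416 ≡ 163
45^64 ≡ 163^2 = 26569 ≡ 134
45^128 ≡ 134^2 = 17956 ≡ 229
139 = 128 + 8 + 2 + 1, so 45^139 ≡ 229·14·159·45 ≡ 192 (mod 311)
45·192 = 8640 ≡ 243 (mod 311)
243 ≡ 243 (mod 311); signature holds.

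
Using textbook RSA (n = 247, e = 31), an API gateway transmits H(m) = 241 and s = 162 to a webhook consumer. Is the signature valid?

valid

s^2 ≡ 162^2 = 26244 ≡ 62
s^4 ≡ 62^2 = 3844 ≡ 139
s^8 ≡ 139^2 = 19321 ≡ 55
s^16 ≡ 55^2 = 3025 ≡ 61
31 = 16 + 8 + 4 + 2 + 1, so s^31 ≡ 61·55·139·62·162 ≡ 241 (mod 247)
s^31 mod 247 = 241 matches H(m).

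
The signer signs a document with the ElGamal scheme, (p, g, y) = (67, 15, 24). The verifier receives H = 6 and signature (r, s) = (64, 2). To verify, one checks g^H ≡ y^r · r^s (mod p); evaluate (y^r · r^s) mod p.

Squares mod 67: 24^1≡24, 24^2≡40, 24^4≡59, 24^8≡64, 24^16≡9, 24^32≡14, 24^64≡62
24^64 ≡ 62 (mod 67)
Squares mod 67: 64^1≡64, 64^2≡9
64^2 ≡ 9 (mod 67)
y^r · r^s ≡ 62·9 = 558 ≡ 22 (mod 67)

22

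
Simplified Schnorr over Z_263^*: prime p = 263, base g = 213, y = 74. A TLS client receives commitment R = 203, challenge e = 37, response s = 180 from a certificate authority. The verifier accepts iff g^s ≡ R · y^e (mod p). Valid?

no

g^s mod p:
213^2 = 45369 ≡ 133
213^4 ≡ 133^2 = 17689 ≡ 68
213^8 ≡ 68^2 = 4624 ≡ 153
213^16 ≡ 153^2 = 23409 ≡ 2
213^32 ≡ 2^2 = 4
213^64 ≡ 4^2 = 16
213^128 ≡ 16^2 = 256
180 = 128 + 32 + 16 + 4, so 213^180 ≡ 256·4·2·68 ≡ 137 (mod 263)
R · y^e mod p:
74^2 = 5476 ≡ 216
74^4 ≡ 216^2 = 46656 ≡ 105
74^8 ≡ 105^2 = 11025 ≡ 242
74^16 ≡ 242^2 = 58564 ≡ 178
74^32 ≡ 178^2 = 31684 ≡ 124
37 = 32 + 4 + 1, so 74^37 ≡ 124·105·74 ≡ 111 (mod 263)
203·111 = 22533 ≡ 178 (mod 263)
137 ≠ 178; the check fails.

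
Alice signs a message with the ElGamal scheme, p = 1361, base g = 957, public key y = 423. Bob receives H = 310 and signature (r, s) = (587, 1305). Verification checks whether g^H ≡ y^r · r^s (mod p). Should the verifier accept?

accept

Left side g^H mod p:
957^310 mod 1361 = 1319
Right side y^r · r^s mod p:
423^587 mod 1361 = 120
587^1305 mod 1361 = 476
120·476 = 57120 ≡ 1319 (mod 1361)
1319 ≡ 1319 (mod 1361), so the signature is genuine.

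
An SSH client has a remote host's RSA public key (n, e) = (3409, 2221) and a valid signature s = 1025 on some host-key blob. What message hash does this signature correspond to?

2460

Squares mod 3409: s^1≡1025, s^2≡653, s^4≡284, s^8≡2249, s^16≡2454, s^32≡1822, s^64≡2727, s^128≡1500, s^256≡60, s^512≡191, s^1024≡2391, s^2048≡3397
2221 = 2048 + 128 + 32 + 8 + 4 + 1, so s^2221 ≡ 3397·1500·1822·2249·284·1025 ≡ 2460 (mod 3409)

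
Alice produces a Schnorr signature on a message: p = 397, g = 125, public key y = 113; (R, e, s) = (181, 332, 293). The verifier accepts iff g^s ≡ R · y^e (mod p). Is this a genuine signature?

forged

g^s mod p:
125^2 = 15625 ≡ 142
125^4 ≡ 142^2 = 20164 ≡ 314
125^8 ≡ 314^2 = 98596 ≡ 140
125^16 ≡ 140^2 = 19600 ≡ 147
125^32 ≡ 147^2 = 21609 ≡ 171
125^64 ≡ 171^2 = 29241 ≡ 260
125^128 ≡ 260^2 = 67600 ≡ 110
125^256 ≡ 110^2 = 12100 ≡ 190
293 = 256 + 32 + 4 + 1, so 125^293 ≡ 190·171·314·125 ≡ 216 (mod 397)
R · y^e mod p:
113^2 = 12769 ≡ 65
113^4 ≡ 65^2 = 4225 ≡ 255
113^8 ≡ 255^2 = 65025 ≡ 314
113^16 ≡ 314^2 = 98596 ≡ 140
113^32 ≡ 140^2 = 19600 ≡ 147
113^64 ≡ 147^2 = 21609 ≡ 171
113^128 ≡ 171^2 = 29241 ≡ 260
113^256 ≡ 260^2 = 67600 ≡ 110
332 = 256 + 64 + 8 + 4, so 113^332 ≡ 110·171·314·255 ≡ 332 (mod 397)
181·332 = 60092 ≡ 145 (mod 397)
216 ≠ 145; the check fails.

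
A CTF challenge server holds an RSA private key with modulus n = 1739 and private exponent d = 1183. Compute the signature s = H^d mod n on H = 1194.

Squares mod 1739: H^1≡1194, H^2≡1395, H^4≡84, H^8≡100, H^16≡1305, H^32≡544, H^64≡306, H^128≡1469, H^256≡1601, H^512≡1654, H^1024≡269
1183 = 1024 + 128 + 16 + 8 + 4 + 2 + 1, so H^1183 ≡ 269·1469·1305·100·84·1395·1194 ≡ 1453 (mod 1739)

1453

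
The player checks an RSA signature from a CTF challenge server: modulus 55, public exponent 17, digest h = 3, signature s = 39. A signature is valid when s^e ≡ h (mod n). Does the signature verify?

s^2 ≡ 39^2 = 1521 ≡ 36
s^4 ≡ 36^2 = 1296 ≡ 31
s^8 ≡ 31^2 = 961 ≡ 26
s^16 ≡ 26^2 = 676 ≡ 16
17 = 16 + 1, so s^17 ≡ 16·39 ≡ 19 (mod 55)
The recovered value 19 does not match the digest 3.

does not verify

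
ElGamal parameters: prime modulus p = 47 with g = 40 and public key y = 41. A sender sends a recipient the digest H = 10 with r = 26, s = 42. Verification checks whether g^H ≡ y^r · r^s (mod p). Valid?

Left side g^H mod p:
40^10 mod 47 = 32
Right side y^r · r^s mod p:
41^26 mod 47 = 28
26^42 mod 47 = 28
28·28 = 784 ≡ 32 (mod 47)
32 ≡ 32 (mod 47), so the signature is genuine.

yes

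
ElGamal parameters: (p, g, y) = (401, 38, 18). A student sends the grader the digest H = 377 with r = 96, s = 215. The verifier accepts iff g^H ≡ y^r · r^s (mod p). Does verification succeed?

Left side g^H mod p:
Squares mod 401: 38^1≡38, 38^2≡241, 38^4≡337, 38^8≡86, 38^16≡178, 38^32≡5, 38^64≡25, 38^128≡224, 38^256≡51
377 = 256 + 64 + 32 + 16 + 8 + 1, so 38^377 ≡ 51·25·5·178·86·38 ≡ 12 (mod 401)
Right side y^r · r^s mod p:
Squares mod 401: 18^1≡18, 18^2≡324, 18^4≡315, 18^8≡178, 18^16≡5, 18^32≡25, 18^64≡224
96 = 64 + 32, so 18^96 ≡ 224·25 ≡ 387 (mod 401)
Squares mod 401: 96^1≡96, 96^2≡394, 96^4≡49, 96^8≡396, 96^16≡25, 96^32≡224, 96^64≡51, 96^128≡195
215 = 128 + 64 + 16 + 4 + 2 + 1, so 96^215 ≡ 195·51·25·49·394·96 ≡ 171 (mod 401)
387·171 = 66177 ≡ 12 (mod 401)
12 ≡ 12 (mod 401), so the signature is genuine.

passes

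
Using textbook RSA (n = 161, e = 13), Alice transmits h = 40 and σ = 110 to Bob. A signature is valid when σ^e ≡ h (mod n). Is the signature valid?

invalid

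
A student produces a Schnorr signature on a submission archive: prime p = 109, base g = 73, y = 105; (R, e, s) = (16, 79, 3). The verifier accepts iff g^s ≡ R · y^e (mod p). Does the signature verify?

g^s mod p:
Squares mod 109: 73^1≡73, 73^2≡97
3 = 2 + 1, so 73^3 ≡ 97·73 ≡ 105 (mod 109)
R · y^e mod p:
Squares mod 109: 105^1≡105, 105^2≡16, 105^4≡38, 105^8≡27, 105^16≡75, 105^32≡66, 105^64≡105
79 = 64 + 8 + 4 + 2 + 1, so 105^79 ≡ 105·27·38·16·105 ≡ 75 (mod 109)
16·75 = 1200 ≡ 1 (mod 109)
105 ≠ 1; the check fails.

does not verify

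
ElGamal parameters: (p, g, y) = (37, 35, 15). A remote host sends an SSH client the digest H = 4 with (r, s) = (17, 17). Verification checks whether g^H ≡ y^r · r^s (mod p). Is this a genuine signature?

Left side g^H mod p:
35^4 mod 37 = 16
Right side y^r · r^s mod p:
15^17 mod 37 = 32
17^17 mod 37 = 13
32·13 = 416 ≡ 9 (mod 37)
16 ≠ 9, so verification fails.

forged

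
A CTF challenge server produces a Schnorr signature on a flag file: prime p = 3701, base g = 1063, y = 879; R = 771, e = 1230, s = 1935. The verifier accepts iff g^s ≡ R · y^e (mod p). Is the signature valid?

g^s mod p:
1063^2 = 1129969 ≡ 1164
1063^4 ≡ 1164^2 = 1354896 ≡ 330
1063^8 ≡ 330^2 = 108900 ≡ 1571
1063^16 ≡ 1571^2 = 2468041 ≡ 3175
1063^32 ≡ 3175^2 = 10080625 ≡ 2802
1063^64 ≡ 2802^2 = 7851204 ≡ 1383
1063^128 ≡ 1383^2 = 1912689 ≡ 2973
1063^256 ≡ 2973^2 = 8838729 ≡ 741
1063^512 ≡ 741^2 = 549081 ≡ 1333
1063^1024 ≡ 1333^2 = 1776889 ≡ 409
1935 = 1024 + 512 + 256 + 128 + 8 + 4 + 2 + 1, so 1063^1935 ≡ 409·1333·741·2973·1571·330·1164·1063 ≡ 1862 (mod 3701)
R · y^e mod p:
879^2 = 772641 ≡ 2833
879^4 ≡ 2833^2 = 8025889 ≡ 2121
879^8 ≡ 2121^2 = 4498641 ≡ 1926
879^16 ≡ 1926^2 = 3709476 ≡ 1074
879^32 ≡ 1074^2 = 1153476 ≡ 2465
879^64 ≡ 2465^2 = 6076225 ≡ 2884
879^128 ≡ 2884^2 = 8317456 ≡ 1309
879^256 ≡ 1309^2 = 1713481 ≡ 3619
879^512 ≡ 3619^2 = 13097161 ≡ 3023
879^1024 ≡ 3023^2 = 9138529 ≡ 760
1230 = 1024 + 128 + 64 + 8 + 4 + 2, so 879^1230 ≡ 760·1309·2884·1926·2121·2833 ≡ 3538 (mod 3701)
771·3538 = 2727798 ≡ 161 (mod 3701)
1862 ≠ 161; the check fails.

invalid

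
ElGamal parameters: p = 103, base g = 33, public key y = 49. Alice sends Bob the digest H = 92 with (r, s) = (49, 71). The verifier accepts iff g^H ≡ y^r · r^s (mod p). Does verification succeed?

fails

Left side g^H mod p:
33^2 = 1089 ≡ 59
33^4 ≡ 59^2 = 3481 ≡ 82
33^8 ≡ 82^2 = 6724 ≡ 29
33^16 ≡ 29^2 = 841 ≡ 17
33^32 ≡ 17^2 = 289 ≡ 83
33^64 ≡ 83^2 = 6889 ≡ 91
92 = 64 + 16 + 8 + 4, so 33^92 ≡ 91·17·29·82 ≡ 18 (mod 103)
Right side y^r · r^s mod p:
49^2 = 2401 ≡ 32
49^4 ≡ 32^2 = 1024 ≡ 97
49^8 ≡ 97^2 = 9409 ≡ 36
49^16 ≡ 36^2 = 1296 ≡ 60
49^32 ≡ 60^2 = 3600 ≡ 98
49 = 32 + 16 + 1, so 49^49 ≡ 98·60·49 ≡ 29 (mod 103)
49^2 = 2401 ≡ 32
49^4 ≡ 32^2 = 1024 ≡ 97
49^8 ≡ 97^2 = 9409 ≡ 36
49^16 ≡ 36^2 = 1296 ≡ 60
49^32 ≡ 60^2 = 3600 ≡ 98
49^64 ≡ 98^2 = 9604 ≡ 25
71 = 64 + 4 + 2 + 1, so 49^71 ≡ 25·97·32·49 ≡ 52 (mod 103)
29·52 = 1508 ≡ 66 (mod 103)
18 ≠ 66, so verification fails.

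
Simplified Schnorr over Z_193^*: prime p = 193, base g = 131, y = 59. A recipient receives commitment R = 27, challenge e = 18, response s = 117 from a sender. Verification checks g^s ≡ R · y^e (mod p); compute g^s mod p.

Squares mod 193: 131^1≡131, 131^2≡177, 131^4≡63, 131^8≡109, 131^16≡108, 131^32≡84, 131^64≡108
117 = 64 + 32 + 16 + 4 + 1, so 131^117 ≡ 108·84·108·63·131 ≡ 50 (mod 193)

50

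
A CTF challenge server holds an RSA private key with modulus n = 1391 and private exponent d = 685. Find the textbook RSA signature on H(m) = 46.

Squares mod 1391: (H(m))^1≡46, (H(m))^2≡725, (H(m))^4≡1218, (H(m))^8≡718, (H(m))^16≡854, (H(m))^32≡432, (H(m))^64≡230, (H(m))^128≡42, (H(m))^256≡373, (H(m))^512≡29
685 = 512 + 128 + 32 + 8 + 4 + 1, so (H(m))^685 ≡ 29·42·432·718·1218·46 ≡ 488 (mod 1391)

488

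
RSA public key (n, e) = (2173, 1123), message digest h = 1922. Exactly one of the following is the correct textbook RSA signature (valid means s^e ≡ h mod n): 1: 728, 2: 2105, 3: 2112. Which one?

3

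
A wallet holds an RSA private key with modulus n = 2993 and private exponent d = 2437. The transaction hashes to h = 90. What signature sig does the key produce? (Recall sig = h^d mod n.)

h^2 ≡ 90^2 = 8100 ≡ 2114
h^4 ≡ 2114^2 = 4468996 ≡ 447
h^8 ≡ 447^2 = 199809 ≡ 2271
h^16 ≡ 2271^2 = 5157441 ≡ 502
h^32 ≡ 502^2 = 252004 ≡ 592
h^64 ≡ 592^2 = 350464 ≡ 283
h^128 ≡ 283^2 = 80089 ≡ 2271
h^256 ≡ 2271^2 = 5157441 ≡ 502
h^512 ≡ 502^2 = 252004 ≡ 592
h^1024 ≡ 592^2 = 350464 ≡ 283
h^2048 ≡ 283^2 = 80089 ≡ 2271
2437 = 2048 + 256 + 128 + 4 + 1, so h^2437 ≡ 2271·502·2271·447·90 ≡ 859 (mod 2993)

859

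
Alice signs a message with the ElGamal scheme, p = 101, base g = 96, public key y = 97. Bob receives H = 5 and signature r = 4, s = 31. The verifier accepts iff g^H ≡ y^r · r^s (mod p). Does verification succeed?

Left side g^H mod p:
Squares mod 101: 96^1≡96, 96^2≡25, 96^4≡19
5 = 4 + 1, so 96^5 ≡ 19·96 ≡ 6 (mod 101)
Right side y^r · r^s mod p:
Squares mod 101: 97^1≡97, 97^2≡16, 97^4≡54
97^4 ≡ 54 (mod 101)
Squares mod 101: 4^1≡4, 4^2≡16, 4^4≡54, 4^8≡88, 4^16≡68
31 = 16 + 8 + 4 + 2 + 1, so 4^31 ≡ 68·88·54·16·4 ≡ 45 (mod 101)
54·45 = 2430 ≡ 6 (mod 101)
6 ≡ 6 (mod 101), so the signature is genuine.

passes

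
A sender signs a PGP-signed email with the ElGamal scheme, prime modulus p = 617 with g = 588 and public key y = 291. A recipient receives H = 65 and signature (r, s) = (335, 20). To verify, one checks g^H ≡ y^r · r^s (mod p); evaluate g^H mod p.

Squares mod 617: 588^1≡588, 588^2≡224, 588^4≡199, 588^8≡113, 588^16≡429, 588^32≡175, 588^64≡392
65 = 64 + 1, so 588^65 ≡ 392·588 ≡ 355 (mod 617)

355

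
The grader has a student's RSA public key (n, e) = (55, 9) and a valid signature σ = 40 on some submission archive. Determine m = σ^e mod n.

σ^2 ≡ 40^2 = 1600 ≡ 5
σ^4 ≡ 5^2 = 25
σ^8 ≡ 25^2 = 625 ≡ 20
9 = 8 + 1, so σ^9 ≡ 20·40 ≡ 30 (mod 55)

30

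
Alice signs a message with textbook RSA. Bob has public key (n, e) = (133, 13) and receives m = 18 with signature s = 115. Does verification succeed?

fails

Squares mod 133: s^1≡115, s^2≡58, s^4≡39, s^8≡58
13 = 8 + 4 + 1, so s^13 ≡ 58·39·115 ≡ 115 (mod 133)
s^13 mod 133 = 115, but m = 18.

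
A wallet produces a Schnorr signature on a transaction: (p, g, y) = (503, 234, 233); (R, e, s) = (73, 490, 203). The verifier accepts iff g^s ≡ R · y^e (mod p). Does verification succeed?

g^s mod p:
234^2 = 54756 ≡ 432
234^4 ≡ 432^2 = 186624 ≡ 11
234^8 ≡ 11^2 = 121
234^16 ≡ 121^2 = 14641 ≡ 54
234^32 ≡ 54^2 = 2916 ≡ 401
234^64 ≡ 401^2 = 160801 ≡ 344
234^128 ≡ 344^2 = 118336 ≡ 131
203 = 128 + 64 + 8 + 2 + 1, so 234^203 ≡ 131·344·121·432·234 ≡ 161 (mod 503)
R · y^e mod p:
233^2 = 54289 ≡ 468
233^4 ≡ 468^2 = 219024 ≡ 219
233^8 ≡ 219^2 = 47961 ≡ 176
233^16 ≡ 176^2 = 30976 ≡ 293
233^32 ≡ 293^2 = 85849 ≡ 339
233^64 ≡ 339^2 = 114921 ≡ 237
233^128 ≡ 237^2 = 56169 ≡ 336
233^256 ≡ 336^2 = 112896 ≡ 224
490 = 256 + 128 + 64 + 32 + 8 + 2, so 233^490 ≡ 224·336·237·339·176·468 ≡ 78 (mod 503)
73·78 = 5694 ≡ 161 (mod 503)
161 ≡ 161 (mod 503); signature holds.

passes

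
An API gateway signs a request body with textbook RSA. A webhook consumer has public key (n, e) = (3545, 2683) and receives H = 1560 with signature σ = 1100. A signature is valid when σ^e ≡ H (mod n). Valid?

σ^2 ≡ 1100^2 = 1210000 ≡ 1155
σ^4 ≡ 1155^2 = 1334025 ≡ 1105
σ^8 ≡ 1105^2 = 1221025 ≡ 1545
σ^16 ≡ 1545^2 = 2387025 ≡ 1240
σ^32 ≡ 1240^2 = 1537600 ≡ 2615
σ^64 ≡ 2615^2 = 6838225 ≡ 3465
σ^128 ≡ 3465^2 = 12006225 ≡ 2855
σ^256 ≡ 2855^2 = 8151025 ≡ 1070
σ^512 ≡ 1070^2 = 1144900 ≡ 3410
σ^1024 ≡ 3410^2 = 11628100 ≡ 500
σ^2048 ≡ 500^2 = 250000 ≡ 1850
2683 = 2048 + 512 + 64 + 32 + 16 + 8 + 2 + 1, so σ^2683 ≡ 1850·3410·3465·2615·1240·1545·1155·1100 ≡ 1985 (mod 3545)
1985 ≠ 1560, so verification fails.

no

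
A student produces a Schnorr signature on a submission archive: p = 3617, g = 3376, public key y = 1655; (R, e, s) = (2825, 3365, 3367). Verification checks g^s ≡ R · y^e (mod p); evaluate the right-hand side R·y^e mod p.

1655^2 = 2739025 ≡ 956
1655^4 ≡ 956^2 = 913936 ≡ 2452
1655^8 ≡ 2452^2 = 6012304 ≡ 850
1655^16 ≡ 850^2 = 722500 ≡ 2717
1655^32 ≡ 2717^2 = 7382089 ≡ 3409
1655^64 ≡ 3409^2 = 11621281 ≡ 3477
1655^128 ≡ 3477^2 = 12089529 ≡ 1515
1655^256 ≡ 1515^2 = 2295225 ≡ 2047
1655^512 ≡ 2047^2 = 4190209 ≡ 1723
1655^1024 ≡ 1723^2 = 2968729 ≡ 2789
1655^2048 ≡ 2789^2 = 7778521 ≡ 1971
3365 = 2048 + 1024 + 256 + 32 + 4 + 1, so 1655^3365 ≡ 1971·2789·2047·3409·2452·1655 ≡ 2691 (mod 3617)
R · y^e ≡ 2825·2691 = 7602075 ≡ 2758 (mod 3617)

2758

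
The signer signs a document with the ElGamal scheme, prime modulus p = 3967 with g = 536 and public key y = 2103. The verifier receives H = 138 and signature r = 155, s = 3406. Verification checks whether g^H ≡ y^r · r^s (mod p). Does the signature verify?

Left side g^H mod p:
Squares mod 3967: 536^1≡536, 536^2≡1672, 536^4≡2816, 536^8≡3790, 536^16≡3560, 536^32≡3002, 536^64≡2947, 536^128≡1046
138 = 128 + 8 + 2, so 536^138 ≡ 1046·3790·1672 ≡ 3454 (mod 3967)
Right side y^r · r^s mod p:
Squares mod 3967: 2103^1≡2103, 2103^2≡3371, 2103^4≡2153, 2103^8≡1953, 2103^16≡1922, 2103^32≡807, 2103^64≡661, 2103^128≡551
155 = 128 + 16 + 8 + 2 + 1, so 2103^155 ≡ 551·1922·1953·3371·2103 ≡ 992 (mod 3967)
Squares mod 3967: 155^1≡155, 155^2≡223, 155^4≡2125, 155^8≡1179, 155^16≡1591, 155^32≡335, 155^64≡1149, 155^128≡3157, 155^256≡1545, 155^512≡2858, 155^1024≡111, 155^2048≡420
3406 = 2048 + 1024 + 256 + 64 + 8 + 4 + 2, so 155^3406 ≡ 420·111·1545·1149·1179·2125·223 ≡ 1915 (mod 3967)
992·1915 = 1899680 ≡ 3454 (mod 3967)
3454 ≡ 3454 (mod 3967), so the signature is genuine.

verifies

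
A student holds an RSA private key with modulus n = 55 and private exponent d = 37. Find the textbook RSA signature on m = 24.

29

Squares mod 55: m^1≡24, m^2≡26, m^4≡16, m^8≡36, m^16≡31, m^32≡26
37 = 32 + 4 + 1, so m^37 ≡ 26·16·24 ≡ 29 (mod 55)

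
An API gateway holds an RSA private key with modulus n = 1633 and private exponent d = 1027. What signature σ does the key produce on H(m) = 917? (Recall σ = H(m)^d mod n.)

1552

Squares mod 1633: (H(m))^1≡917, (H(m))^2≡1527, (H(m))^4≡1438, (H(m))^8≡466, (H(m))^16≡1600, (H(m))^32≡1089, (H(m))^64≡363, (H(m))^128≡1129, (H(m))^256≡901, (H(m))^512≡200, (H(m))^1024≡808
1027 = 1024 + 2 + 1, so (H(m))^1027 ≡ 808·1527·917 ≡ 1552 (mod 1633)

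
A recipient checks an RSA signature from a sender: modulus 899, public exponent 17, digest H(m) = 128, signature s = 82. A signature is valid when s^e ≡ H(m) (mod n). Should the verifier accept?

reject

s^17 mod 899 = 803
s^17 mod 899 = 803, but H(m) = 128.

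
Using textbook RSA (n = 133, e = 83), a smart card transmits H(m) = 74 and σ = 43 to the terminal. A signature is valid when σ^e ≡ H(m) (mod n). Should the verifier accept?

reject

Squares mod 133: σ^1≡43, σ^2≡120, σ^4≡36, σ^8≡99, σ^16≡92, σ^32≡85, σ^64≡43
83 = 64 + 16 + 2 + 1, so σ^83 ≡ 43·92·120·43 ≡ 120 (mod 133)
σ^83 mod 133 = 120, but H(m) = 74.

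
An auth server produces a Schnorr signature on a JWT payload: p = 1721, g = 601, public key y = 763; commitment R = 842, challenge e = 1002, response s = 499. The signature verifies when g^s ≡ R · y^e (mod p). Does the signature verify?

g^s mod p:
601^2 = 361201 ≡ 1512
601^4 ≡ 1512^2 = 2286144 ≡ 656
601^8 ≡ 656^2 = 430336 ≡ 86
601^16 ≡ 86^2 = 7396 ≡ 512
601^32 ≡ 512^2 = 262144 ≡ 552
601^64 ≡ 552^2 = 304704 ≡ 87
601^128 ≡ 87^2 = 7569 ≡ 685
601^256 ≡ 685^2 = 469225 ≡ 1113
499 = 256 + 128 + 64 + 32 + 16 + 2 + 1, so 601^499 ≡ 1113·685·87·552·512·1512·601 ≡ 118 (mod 1721)
R · y^e mod p:
763^2 = 582169 ≡ 471
763^4 ≡ 471^2 = 221841 ≡ 1553
763^8 ≡ 1553^2 = 2411809 ≡ 688
763^16 ≡ 688^2 = 473344 ≡ 69
763^32 ≡ 69^2 = 4761 ≡ 1319
763^64 ≡ 1319^2 = 1739761 ≡ 1551
763^128 ≡ 1551^2 = 2405601 ≡ 1364
763^256 ≡ 1364^2 = 1860496 ≡ 95
763^512 ≡ 95^2 = 9025 ≡ 420
1002 = 512 + 256 + 128 + 64 + 32 + 8 + 2, so 763^1002 ≡ 420·95·1364·1551·1319·688·471 ≡ 1296 (mod 1721)
842·1296 = 1091232 ≡ 118 (mod 1721)
118 ≡ 118 (mod 1721); signature holds.

verifies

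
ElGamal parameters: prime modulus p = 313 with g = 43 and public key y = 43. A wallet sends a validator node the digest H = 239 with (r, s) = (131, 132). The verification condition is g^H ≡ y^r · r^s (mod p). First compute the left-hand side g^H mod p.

182

43^2 = 1849 ≡ 284
43^4 ≡ 284^2 = 80656 ≡ 215
43^8 ≡ 215^2 = 46225 ≡ 214
43^16 ≡ 214^2 = 45796 ≡ 98
43^32 ≡ 98^2 = 9604 ≡ 214
43^64 ≡ 214^2 = 45796 ≡ 98
43^128 ≡ 98^2 = 9604 ≡ 214
239 = 128 + 64 + 32 + 8 + 4 + 2 + 1, so 43^239 ≡ 214·98·214·214·215·284·43 ≡ 182 (mod 313)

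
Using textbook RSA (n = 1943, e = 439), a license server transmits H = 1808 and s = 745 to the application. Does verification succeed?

s^2 ≡ 745^2 = 555025 ≡ 1270
s^4 ≡ 1270^2 = 1612900 ≡ 210
s^8 ≡ 210^2 = 44100 ≡ 1354
s^16 ≡ 1354^2 = 1833316 ≡ 1067
s^32 ≡ 1067^2 = 1138489 ≡ 1834
s^64 ≡ 1834^2 = 3363556 ≡ 223
s^128 ≡ 223^2 = 49729 ≡ 1154
s^256 ≡ 1154^2 = 1331716 ≡ 761
439 = 256 + 128 + 32 + 16 + 4 + 2 + 1, so s^439 ≡ 761·1154·1834·1067·210·1270·745 ≡ 1851 (mod 1943)
s^439 mod 1943 = 1851, but H = 1808.

fails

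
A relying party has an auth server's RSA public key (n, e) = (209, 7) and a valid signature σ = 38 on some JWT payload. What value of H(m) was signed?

σ^2 ≡ 38^2 = 1444 ≡ 190
σ^4 ≡ 190^2 = 36100 ≡ 152
7 = 4 + 2 + 1, so σ^7 ≡ 152·190·38 ≡ 190 (mod 209)

190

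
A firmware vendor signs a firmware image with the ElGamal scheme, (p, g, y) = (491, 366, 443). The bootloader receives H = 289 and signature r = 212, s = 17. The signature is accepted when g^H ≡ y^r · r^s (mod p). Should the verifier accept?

Left side g^H mod p:
366^2 = 133956 ≡ 404
366^4 ≡ 404^2 = 163216 ≡ 204
366^8 ≡ 204^2 = 41616 ≡ 372
366^16 ≡ 372^2 = 138384 ≡ 413
366^32 ≡ 413^2 = 170569 ≡ 192
366^64 ≡ 192^2 = 36864 ≡ 39
366^128 ≡ 39^2 = 1521 ≡ 48
366^256 ≡ 48^2 = 2304 ≡ 340
289 = 256 + 32 + 1, so 366^289 ≡ 340·192·366 ≡ 420 (mod 491)
Right side y^r · r^s mod p:
443^2 = 196249 ≡ 340
443^4 ≡ 340^2 = 115600 ≡ 215
443^8 ≡ 215^2 = 46225 ≡ 71
443^16 ≡ 71^2 = 5041 ≡ 131
443^32 ≡ 131^2 = 17161 ≡ 467
443^64 ≡ 467^2 = 218089 ≡ 85
443^128 ≡ 85^2 = 7225 ≡ 351
212 = 128 + 64 + 16 + 4, so 443^212 ≡ 351·85·131·215 ≡ 465 (mod 491)
212^2 = 44944 ≡ 263
212^4 ≡ 263^2 = 69169 ≡ 429
212^8 ≡ 429^2 = 184041 ≡ 407
212^16 ≡ 407^2 = 165649 ≡ 182
17 = 16 + 1, so 212^17 ≡ 182·212 ≡ 286 (mod 491)
465·286 = 132990 ≡ 420 (mod 491)
420 ≡ 420 (mod 491), so the signature is genuine.

accept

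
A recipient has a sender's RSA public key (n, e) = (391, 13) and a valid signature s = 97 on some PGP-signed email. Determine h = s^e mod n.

320

Squares mod 391: s^1≡97, s^2≡25, s^4≡234, s^8≡16
13 = 8 + 4 + 1, so s^13 ≡ 16·234·97 ≡ 320 (mod 391)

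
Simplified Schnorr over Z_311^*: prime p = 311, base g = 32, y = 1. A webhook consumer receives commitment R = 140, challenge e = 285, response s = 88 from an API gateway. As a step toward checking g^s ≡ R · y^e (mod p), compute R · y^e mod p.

1^2 = 1
1^4 ≡ 1^2 = 1
1^8 ≡ 1^2 = 1
1^16 ≡ 1^2 = 1
1^32 ≡ 1^2 = 1
1^64 ≡ 1^2 = 1
1^128 ≡ 1^2 = 1
1^256 ≡ 1^2 = 1
285 = 256 + 16 + 8 + 4 + 1, so 1^285 ≡ 1·1·1·1·1 ≡ 1 (mod 311)
R · y^e ≡ 140·1 = 140 ≡ 140 (mod 311)

140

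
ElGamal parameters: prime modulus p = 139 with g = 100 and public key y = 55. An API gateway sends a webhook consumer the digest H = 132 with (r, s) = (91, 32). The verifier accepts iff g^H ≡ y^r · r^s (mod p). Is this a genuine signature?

Left side g^H mod p:
100^2 = 10000 ≡ 131
100^4 ≡ 131^2 = 17161 ≡ 64
100^8 ≡ 64^2 = 4096 ≡ 65
100^16 ≡ 65^2 = 4225 ≡ 55
100^32 ≡ 55^2 = 3025 ≡ 106
100^64 ≡ 106^2 = 11236 ≡ 116
100^128 ≡ 116^2 = 13456 ≡ 112
132 = 128 + 4, so 100^132 ≡ 112·64 ≡ 79 (mod 139)
Right side y^r · r^s mod p:
55^2 = 3025 ≡ 106
55^4 ≡ 106^2 = 11236 ≡ 116
55^8 ≡ 116^2 = 13456 ≡ 112
55^16 ≡ 112^2 = 12544 ≡ 34
55^32 ≡ 34^2 = 1156 ≡ 44
55^64 ≡ 44^2 = 1936 ≡ 129
91 = 64 + 16 + 8 + 2 + 1, so 55^91 ≡ 129·34·112·106·55 ≡ 91 (mod 139)
91^2 = 8281 ≡ 80
91^4 ≡ 80^2 = 6400 ≡ 6
91^8 ≡ 6^2 = 36
91^16 ≡ 36^2 = 1296 ≡ 45
91^32 ≡ 45^2 = 2025 ≡ 79
91·79 = 7189 ≡ 100 (mod 139)
79 ≠ 100, so verification fails.

forged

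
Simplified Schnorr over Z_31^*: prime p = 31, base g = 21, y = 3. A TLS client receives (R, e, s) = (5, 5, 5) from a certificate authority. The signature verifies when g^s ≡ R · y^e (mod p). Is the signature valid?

valid

g^s mod p:
Squares mod 31: 21^1≡21, 21^2≡7, 21^4≡18
5 = 4 + 1, so 21^5 ≡ 18·21 ≡ 6 (mod 31)
R · y^e mod p:
Squares mod 31: 3^1≡3, 3^2≡9, 3^4≡19
5 = 4 + 1, so 3^5 ≡ 19·3 ≡ 26 (mod 31)
5·26 = 130 ≡ 6 (mod 31)
6 ≡ 6 (mod 31); signature holds.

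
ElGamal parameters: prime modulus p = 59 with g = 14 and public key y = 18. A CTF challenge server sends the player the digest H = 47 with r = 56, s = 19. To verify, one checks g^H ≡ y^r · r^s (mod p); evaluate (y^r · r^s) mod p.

Squares mod 59: 18^1≡18, 18^2≡29, 18^4≡15, 18^8≡48, 18^16≡3, 18^32≡9
56 = 32 + 16 + 8, so 18^56 ≡ 9·3·48 ≡ 57 (mod 59)
Squares mod 59: 56^1≡56, 56^2≡9, 56^4≡22, 56^8≡12, 56^16≡26
19 = 16 + 2 + 1, so 56^19 ≡ 26·9·56 ≡ 6 (mod 59)
y^r · r^s ≡ 57·6 = 342 ≡ 47 (mod 59)

47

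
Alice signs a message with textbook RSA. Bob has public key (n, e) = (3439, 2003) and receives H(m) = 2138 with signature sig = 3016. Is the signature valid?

Squares mod 3439: sig^1≡3016, sig^2≡101, sig^4≡3323, sig^8≡3139, sig^16≡586, sig^32≡2935, sig^64≡2969, sig^128≡804, sig^256≡3323, sig^512≡3139, sig^1024≡586
2003 = 1024 + 512 + 256 + 128 + 64 + 16 + 2 + 1, so sig^2003 ≡ 586·3139·3323·804·2969·586·101·3016 ≡ 2879 (mod 3439)
2879 ≠ 2138, so verification fails.

invalid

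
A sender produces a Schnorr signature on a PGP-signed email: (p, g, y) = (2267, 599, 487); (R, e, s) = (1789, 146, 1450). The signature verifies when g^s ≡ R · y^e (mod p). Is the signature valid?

invalid

g^s mod p:
599^2 = 358801 ≡ 615
599^4 ≡ 615^2 = 378225 ≡ 1903
599^8 ≡ 1903^2 = 3621409 ≡ 1010
599^16 ≡ 1010^2 = 1020100 ≡ 2217
599^32 ≡ 2217^2 = 4915089 ≡ 233
599^64 ≡ 233^2 = 54289 ≡ 2148
599^128 ≡ 2148^2 = 4613904 ≡ 559
599^256 ≡ 559^2 = 312481 ≡ 1902
599^512 ≡ 1902^2 = 3617604 ≡ 1739
599^1024 ≡ 1739^2 = 3024121 ≡ 2210
1450 = 1024 + 256 + 128 + 32 + 8 + 2, so 599^1450 ≡ 2210·1902·559·233·1010·615 ≡ 1505 (mod 2267)
R · y^e mod p:
487^2 = 237169 ≡ 1401
487^4 ≡ 1401^2 = 1962801 ≡ 1846
487^8 ≡ 1846^2 = 3407716 ≡ 415
487^16 ≡ 415^2 = 172225 ≡ 2200
487^32 ≡ 2200^2 = 4840000 ≡ 2222
487^64 ≡ 2222^2 = 4937284 ≡ 2025
487^128 ≡ 2025^2 = 4100625 ≡ 1889
146 = 128 + 16 + 2, so 487^146 ≡ 1889·2200·1401 ≡ 909 (mod 2267)
1789·909 = 1626201 ≡ 762 (mod 2267)
1505 ≠ 762; the check fails.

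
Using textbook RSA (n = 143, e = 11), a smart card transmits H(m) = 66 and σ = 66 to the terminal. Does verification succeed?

Squares mod 143: σ^1≡66, σ^2≡66, σ^4≡66, σ^8≡66
11 = 8 + 2 + 1, so σ^11 ≡ 66·66·66 ≡ 66 (mod 143)
Since 66 equals the digest 66, verification succeeds.

passes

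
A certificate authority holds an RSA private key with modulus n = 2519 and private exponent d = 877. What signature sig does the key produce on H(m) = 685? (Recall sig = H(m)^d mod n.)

(H(m))^2 ≡ 685^2 = 469225 ≡ 691
(H(m))^4 ≡ 691^2 = 477481 ≡ 1390
(H(m))^8 ≡ 1390^2 = 1932100 ≡ 27
(H(m))^16 ≡ 27^2 = 729
(H(m))^32 ≡ 729^2 = 531441 ≡ 2451
(H(m))^64 ≡ 2451^2 = 6007401 ≡ 2105
(H(m))^128 ≡ 2105^2 = 4431025 ≡ 104
(H(m))^256 ≡ 104^2 = 10816 ≡ 740
(H(m))^512 ≡ 740^2 = 547600 ≡ 977
877 = 512 + 256 + 64 + 32 + 8 + 4 + 1, so (H(m))^877 ≡ 977·740·2105·2451·27·1390·685 ≡ 1153 (mod 2519)

1153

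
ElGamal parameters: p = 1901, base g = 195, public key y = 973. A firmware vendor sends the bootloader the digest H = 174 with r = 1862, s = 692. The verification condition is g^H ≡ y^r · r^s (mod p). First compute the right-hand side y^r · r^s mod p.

1003

973^2 = 946729 ≡ 31
973^4 ≡ 31^2 = 961
973^8 ≡ 961^2 = 923521 ≡ 1536
973^16 ≡ 1536^2 = 2359296 ≡ 155
973^32 ≡ 155^2 = 24025 ≡ 1213
973^64 ≡ 1213^2 = 1471369 ≡ 1896
973^128 ≡ 1896^2 = 3594816 ≡ 25
973^256 ≡ 25^2 = 625
973^512 ≡ 625^2 = 390625 ≡ 920
973^1024 ≡ 920^2 = 846400 ≡ 455
1862 = 1024 + 512 + 256 + 64 + 4 + 2, so 973^1862 ≡ 455·920·625·1896·961·31 ≡ 981 (mod 1901)
1862^2 = 3467044 ≡ 1521
1862^4 ≡ 1521^2 = 2313441 ≡ 1825
1862^8 ≡ 1825^2 = 3330625 ≡ 73
1862^16 ≡ 73^2 = 5329 ≡ 1527
1862^32 ≡ 1527^2 = 2331729 ≡ 1103
1862^64 ≡ 1103^2 = 1216609 ≡ 1870
1862^128 ≡ 1870^2 = 3496900 ≡ 961
1862^256 ≡ 961^2 = 923521 ≡ 1536
1862^512 ≡ 1536^2 = 2359296 ≡ 155
692 = 512 + 128 + 32 + 16 + 4, so 1862^692 ≡ 155·961·1103·1527·1825 ≡ 625 (mod 1901)
y^r · r^s ≡ 981·625 = 613125 ≡ 1003 (mod 1901)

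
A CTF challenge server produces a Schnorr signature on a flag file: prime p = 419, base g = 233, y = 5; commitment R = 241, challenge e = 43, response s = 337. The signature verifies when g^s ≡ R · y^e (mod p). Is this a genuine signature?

genuine

g^s mod p:
233^2 = 54289 ≡ 238
233^4 ≡ 238^2 = 56644 ≡ 79
233^8 ≡ 79^2 = 6241 ≡ 375
233^16 ≡ 375^2 = 140625 ≡ 260
233^32 ≡ 260^2 = 67600 ≡ 141
233^64 ≡ 141^2 = 19881 ≡ 188
233^128 ≡ 188^2 = 35344 ≡ 148
233^256 ≡ 148^2 = 21904 ≡ 116
337 = 256 + 64 + 16 + 1, so 233^337 ≡ 116·188·260·233 ≡ 271 (mod 419)
R · y^e mod p:
5^2 = 25
5^4 ≡ 25^2 = 625 ≡ 206
5^8 ≡ 206^2 = 42436 ≡ 117
5^16 ≡ 117^2 = 13689 ≡ 281
5^32 ≡ 281^2 = 78961 ≡ 189
43 = 32 + 8 + 2 + 1, so 5^43 ≡ 189·117·25·5 ≡ 401 (mod 419)
241·401 = 96641 ≡ 271 (mod 419)
271 ≡ 271 (mod 419); signature holds.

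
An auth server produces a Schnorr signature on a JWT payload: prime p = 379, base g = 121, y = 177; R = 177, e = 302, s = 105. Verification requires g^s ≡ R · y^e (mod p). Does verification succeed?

passes

g^s mod p:
121^2 = 14641 ≡ 239
121^4 ≡ 239^2 = 57121 ≡ 271
121^8 ≡ 271^2 = 73441 ≡ 294
121^16 ≡ 294^2 = 86436 ≡ 24
121^32 ≡ 24^2 = 576 ≡ 197
121^64 ≡ 197^2 = 38809 ≡ 151
105 = 64 + 32 + 8 + 1, so 121^105 ≡ 151·197·294·121 ≡ 234 (mod 379)
R · y^e mod p:
177^2 = 31329 ≡ 251
177^4 ≡ 251^2 = 63001 ≡ 87
177^8 ≡ 87^2 = 7569 ≡ 368
177^16 ≡ 368^2 = 135424 ≡ 121
177^32 ≡ 121^2 = 14641 ≡ 239
177^64 ≡ 239^2 = 57121 ≡ 271
177^128 ≡ 271^2 = 73441 ≡ 294
177^256 ≡ 294^2 = 86436 ≡ 24
302 = 256 + 32 + 8 + 4 + 2, so 177^302 ≡ 24·239·368·87·251 ≡ 239 (mod 379)
177·239 = 42303 ≡ 234 (mod 379)
234 ≡ 234 (mod 379); signature holds.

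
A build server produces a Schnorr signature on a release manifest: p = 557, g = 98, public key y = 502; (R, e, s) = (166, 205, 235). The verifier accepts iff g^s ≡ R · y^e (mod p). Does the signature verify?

does not verify

g^s mod p:
98^2 = 9604 ≡ 135
98^4 ≡ 135^2 = 18225 ≡ 401
98^8 ≡ 401^2 = 160801 ≡ 385
98^16 ≡ 385^2 = 148225 ≡ 63
98^32 ≡ 63^2 = 3969 ≡ 70
98^64 ≡ 70^2 = 4900 ≡ 444
98^128 ≡ 444^2 = 197136 ≡ 515
235 = 128 + 64 + 32 + 8 + 2 + 1, so 98^235 ≡ 515·444·70·385·135·98 ≡ 152 (mod 557)
R · y^e mod p:
502^2 = 252004 ≡ 240
502^4 ≡ 240^2 = 57600 ≡ 229
502^8 ≡ 229^2 = 52441 ≡ 83
502^16 ≡ 83^2 = 6889 ≡ 205
502^32 ≡ 205^2 = 42025 ≡ 250
502^64 ≡ 250^2 = 62500 ≡ 116
502^128 ≡ 116^2 = 13456 ≡ 88
205 = 128 + 64 + 8 + 4 + 1, so 502^205 ≡ 88·116·83·229·502 ≡ 547 (mod 557)
166·547 = 90802 ≡ 11 (mod 557)
152 ≠ 11; the check fails.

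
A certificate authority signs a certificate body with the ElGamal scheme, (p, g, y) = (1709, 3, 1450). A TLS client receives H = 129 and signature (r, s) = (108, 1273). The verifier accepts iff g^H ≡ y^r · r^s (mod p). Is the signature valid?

Left side g^H mod p:
3^2 = 9
3^4 ≡ 9^2 = 81
3^8 ≡ 81^2 = 6561 ≡ 1434
3^16 ≡ 1434^2 = 2056356 ≡ 429
3^32 ≡ 429^2 = 184041 ≡ 1178
3^64 ≡ 1178^2 = 1387684 ≡ 1685
3^128 ≡ 1685^2 = 2839225 ≡ 576
129 = 128 + 1, so 3^129 ≡ 576·3 ≡ 19 (mod 1709)
Right side y^r · r^s mod p:
1450^2 = 2102500 ≡ 430
1450^4 ≡ 430^2 = 184900 ≡ 328
1450^8 ≡ 328^2 = 107584 ≡ 1626
1450^16 ≡ 1626^2 = 2643876 ≡ 53
1450^32 ≡ 53^2 = 2809 ≡ 1100
1450^64 ≡ 1100^2 = 1210000 ≡ 28
108 = 64 + 32 + 8 + 4, so 1450^108 ≡ 28·1100·1626·328 ≡ 1142 (mod 1709)
108^2 = 11664 ≡ 1410
108^4 ≡ 1410^2 = 1988100 ≡ 533
108^8 ≡ 533^2 = 284089 ≡ 395
108^16 ≡ 395^2 = 156025 ≡ 506
108^32 ≡ 506^2 = 256036 ≡ 1395
108^64 ≡ 1395^2 = 1946025 ≡ 1183
108^128 ≡ 1183^2 = 1399489 ≡ 1527
108^256 ≡ 1527^2 = 2331729 ≡ 653
108^512 ≡ 653^2 = 426409 ≡ 868
108^1024 ≡ 868^2 = 753424 ≡ 1464
1273 = 1024 + 128 + 64 + 32 + 16 + 8 + 1, so 108^1273 ≡ 1464·1527·1183·1395·506·395·108 ≡ 648 (mod 1709)
1142·648 = 740016 ≡ 19 (mod 1709)
19 ≡ 19 (mod 1709), so the signature is genuine.

valid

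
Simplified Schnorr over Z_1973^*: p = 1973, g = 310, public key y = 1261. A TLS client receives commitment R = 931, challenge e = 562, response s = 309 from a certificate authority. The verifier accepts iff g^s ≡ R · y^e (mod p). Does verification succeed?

g^s mod p:
Squares mod 1973: 310^1≡310, 310^2≡1396, 310^4≡1465, 310^8≡1574, 310^16≡1361, 310^32≡1647, 310^64≡1707, 310^128≡1701, 310^256≡983
309 = 256 + 32 + 16 + 4 + 1, so 310^309 ≡ 983·1647·1361·1465·310 ≡ 729 (mod 1973)
R · y^e mod p:
Squares mod 1973: 1261^1≡1261, 1261^2≡1856, 1261^4≡1851, 1261^8≡1073, 1261^16≡1070, 1261^32≡560, 1261^64≡1866, 1261^128≡1584, 1261^256≡1373, 1261^512≡914
562 = 512 + 32 + 16 + 2, so 1261^562 ≡ 914·560·1070·1856 ≡ 1618 (mod 1973)
931·1618 = 1506358 ≡ 959 (mod 1973)
729 ≠ 959; the check fails.

fails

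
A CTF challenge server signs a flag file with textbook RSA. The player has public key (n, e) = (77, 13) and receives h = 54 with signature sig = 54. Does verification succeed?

Squares mod 77: sig^1≡54, sig^2≡67, sig^4≡23, sig^8≡67
13 = 8 + 4 + 1, so sig^13 ≡ 67·23·54 ≡ 54 (mod 77)
Since 54 equals the digest 54, verification succeeds.

passes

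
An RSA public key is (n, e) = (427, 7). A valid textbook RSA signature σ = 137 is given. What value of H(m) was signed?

Squares mod 427: σ^1≡137, σ^2≡408, σ^4≡361
7 = 4 + 2 + 1, so σ^7 ≡ 361·408·137 ≡ 144 (mod 427)

144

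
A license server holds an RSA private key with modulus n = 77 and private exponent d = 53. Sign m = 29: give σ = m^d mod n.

57

m^2 ≡ 29^2 = 841 ≡ 71
m^4 ≡ 71^2 = 5041 ≡ 36
m^8 ≡ 36^2 = 1296 ≡ 64
m^16 ≡ 64^2 = 4096 ≡ 15
m^32 ≡ 15^2 = 225 ≡ 71
53 = 32 + 16 + 4 + 1, so m^53 ≡ 71·15·36·29 ≡ 57 (mod 77)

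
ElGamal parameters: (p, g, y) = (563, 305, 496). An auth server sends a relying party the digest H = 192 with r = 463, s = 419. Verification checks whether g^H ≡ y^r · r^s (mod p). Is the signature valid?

valid

Left side g^H mod p:
305^2 = 93025 ≡ 130
305^4 ≡ 130^2 = 16900 ≡ 10
305^8 ≡ 10^2 = 100
305^16 ≡ 100^2 = 10000 ≡ 429
305^32 ≡ 429^2 = 184041 ≡ 503
305^64 ≡ 503^2 = 253009 ≡ 222
305^128 ≡ 222^2 = 49284 ≡ 303
192 = 128 + 64, so 305^192 ≡ 303·222 ≡ 269 (mod 563)
Right side y^r · r^s mod p:
496^2 = 246016 ≡ 548
496^4 ≡ 548^2 = 300304 ≡ 225
496^8 ≡ 225^2 = 50625 ≡ 518
496^16 ≡ 518^2 = 268324 ≡ 336
496^32 ≡ 336^2 = 112896 ≡ 296
496^64 ≡ 296^2 = 87616 ≡ 351
496^128 ≡ 351^2 = 123201 ≡ 467
496^256 ≡ 467^2 = 218089 ≡ 208
463 = 256 + 128 + 64 + 8 + 4 + 2 + 1, so 496^463 ≡ 208·467·351·518·225·548·496 ≡ 140 (mod 563)
463^2 = 214369 ≡ 429
463^4 ≡ 429^2 = 184041 ≡ 503
463^8 ≡ 503^2 = 253009 ≡ 222
463^16 ≡ 222^2 = 49284 ≡ 303
463^32 ≡ 303^2 = 91809 ≡ 40
463^64 ≡ 40^2 = 1600 ≡ 474
463^128 ≡ 474^2 = 224676 ≡ 39
463^256 ≡ 39^2 = 1521 ≡ 395
419 = 256 + 128 + 32 + 2 + 1, so 463^419 ≡ 395·39·40·429·463 ≡ 392 (mod 563)
140·392 = 54880 ≡ 269 (mod 563)
269 ≡ 269 (mod 563), so the signature is genuine.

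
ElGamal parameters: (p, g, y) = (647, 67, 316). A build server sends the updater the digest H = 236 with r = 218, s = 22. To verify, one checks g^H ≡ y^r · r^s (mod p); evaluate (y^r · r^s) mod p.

Squares mod 647: 316^1≡316, 316^2≡218, 316^4≡293, 316^8≡445, 316^16≡43, 316^32≡555, 316^64≡53, 316^128≡221
218 = 128 + 64 + 16 + 8 + 2, so 316^218 ≡ 221·53·43·445·218 ≡ 573 (mod 647)
Squares mod 647: 218^1≡218, 218^2≡293, 218^4≡445, 218^8≡43, 218^16≡555
22 = 16 + 4 + 2, so 218^22 ≡ 555·445·293 ≡ 607 (mod 647)
y^r · r^s ≡ 573·607 = 347811 ≡ 372 (mod 647)

372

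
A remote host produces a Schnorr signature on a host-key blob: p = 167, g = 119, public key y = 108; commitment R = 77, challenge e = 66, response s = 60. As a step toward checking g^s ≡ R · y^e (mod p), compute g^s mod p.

119^60 mod 167 = 6

6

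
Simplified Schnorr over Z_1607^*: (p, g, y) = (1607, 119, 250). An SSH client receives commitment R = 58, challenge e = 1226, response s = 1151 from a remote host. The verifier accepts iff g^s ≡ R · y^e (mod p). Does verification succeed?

g^s mod p:
119^2 = 14161 ≡ 1305
119^4 ≡ 1305^2 = 1703025 ≡ 1212
119^8 ≡ 1212^2 = 1468944 ≡ 146
119^16 ≡ 146^2 = 21316 ≡ 425
119^32 ≡ 425^2 = 180625 ≡ 641
119^64 ≡ 641^2 = 410881 ≡ 1096
119^128 ≡ 1096^2 = 1201216 ≡ 787
119^256 ≡ 787^2 = 619369 ≡ 674
119^512 ≡ 674^2 = 454276 ≡ 1102
119^1024 ≡ 1102^2 = 1214404 ≡ 1119
1151 = 1024 + 64 + 32 + 16 + 8 + 4 + 2 + 1, so 119^1151 ≡ 1119·1096·641·425·146·1212·1305·119 ≡ 1148 (mod 1607)
R · y^e mod p:
250^2 = 62500 ≡ 1434
250^4 ≡ 1434^2 = 2056356 ≡ 1003
250^8 ≡ 1003^2 = 1006009 ≡ 27
250^16 ≡ 27^2 = 729
250^32 ≡ 729^2 = 531441 ≡ 1131
250^64 ≡ 1131^2 = 1279161 ≡ 1596
250^128 ≡ 1596^2 = 2547216 ≡ 121
250^256 ≡ 121^2 = 14641 ≡ 178
250^512 ≡ 178^2 = 31684 ≡ 1151
250^1024 ≡ 1151^2 = 1324801 ≡ 633
1226 = 1024 + 128 + 64 + 8 + 2, so 250^1226 ≡ 633·121·1596·27·1434 ≡ 851 (mod 1607)
58·851 = 49358 ≡ 1148 (mod 1607)
1148 ≡ 1148 (mod 1607); signature holds.

passes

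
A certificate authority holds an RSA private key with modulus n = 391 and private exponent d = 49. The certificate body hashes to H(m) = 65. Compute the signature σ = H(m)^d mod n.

218

Squares mod 391: (H(m))^1≡65, (H(m))^2≡315, (H(m))^4≡302, (H(m))^8≡101, (H(m))^16≡35, (H(m))^32≡52
49 = 32 + 16 + 1, so (H(m))^49 ≡ 52·35·65 ≡ 218 (mod 391)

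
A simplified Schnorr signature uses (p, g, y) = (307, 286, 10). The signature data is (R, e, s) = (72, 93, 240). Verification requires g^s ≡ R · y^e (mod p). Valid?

no

g^s mod p:
286^2 = 81796 ≡ 134
286^4 ≡ 134^2 = 17956 ≡ 150
286^8 ≡ 150^2 = 22500 ≡ 89
286^16 ≡ 89^2 = 7921 ≡ 246
286^32 ≡ 246^2 = 60516 ≡ 37
286^64 ≡ 37^2 = 1369 ≡ 141
286^128 ≡ 141^2 = 19881 ≡ 233
240 = 128 + 64 + 32 + 16, so 286^240 ≡ 233·141·37·246 ≡ 182 (mod 307)
R · y^e mod p:
10^2 = 100
10^4 ≡ 100^2 = 10000 ≡ 176
10^8 ≡ 176^2 = 30976 ≡ 276
10^16 ≡ 276^2 = 76176 ≡ 40
10^32 ≡ 40^2 = 1600 ≡ 65
10^64 ≡ 65^2 = 4225 ≡ 234
93 = 64 + 16 + 8 + 4 + 1, so 10^93 ≡ 234·40·276·176·10 ≡ 6 (mod 307)
72·6 = 432 ≡ 125 (mod 307)
182 ≠ 125; the check fails.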